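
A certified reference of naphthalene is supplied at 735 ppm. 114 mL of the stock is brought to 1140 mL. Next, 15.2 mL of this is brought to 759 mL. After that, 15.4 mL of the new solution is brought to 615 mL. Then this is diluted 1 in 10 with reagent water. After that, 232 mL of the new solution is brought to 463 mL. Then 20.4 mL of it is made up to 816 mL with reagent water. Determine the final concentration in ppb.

Overall dilution factor = 10 × 49.93 × 39.94 × 10 × 1.996 × 40 = 1.59 × 10⁷.
735 ppm / 1.59 × 10⁷ = 4.62 × 10⁻⁵ ppm = 0.0462 ppb.

0.0462 ppb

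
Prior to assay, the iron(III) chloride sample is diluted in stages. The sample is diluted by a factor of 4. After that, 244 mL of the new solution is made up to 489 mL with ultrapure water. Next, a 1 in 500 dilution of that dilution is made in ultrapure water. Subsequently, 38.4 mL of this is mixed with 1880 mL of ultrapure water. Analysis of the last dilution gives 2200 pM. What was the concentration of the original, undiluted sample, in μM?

Overall dilution factor = 4 × 2.004 × 500 × 49.96 = 2.00 × 10⁵.
Original = 2200 pM × 2.00 × 10⁵ = 4.41 × 10⁸ pM = 441 μM.

441 μM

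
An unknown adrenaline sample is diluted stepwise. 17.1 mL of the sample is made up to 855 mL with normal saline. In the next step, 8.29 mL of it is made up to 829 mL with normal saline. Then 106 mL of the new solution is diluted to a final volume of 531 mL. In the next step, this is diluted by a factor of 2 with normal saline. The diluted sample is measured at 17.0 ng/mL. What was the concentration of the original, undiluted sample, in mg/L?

Overall dilution factor = 50 × 100 × 5.009 × 2 = 5.01 × 10⁴.
Original = 17.0 ng/mL × 5.01 × 10⁴ = 8.52 × 10⁵ ng/mL = 852 mg/L.

852 mg/L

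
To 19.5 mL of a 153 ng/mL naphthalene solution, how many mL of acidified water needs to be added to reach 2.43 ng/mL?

1210 mL

V₂ = C₁V₁/C₂ = 153 × 19.5 / 2.43 = 1228 mL.
Diluent to add = V₂ − V₁ = 1228 − 19.5 = 1210 mL.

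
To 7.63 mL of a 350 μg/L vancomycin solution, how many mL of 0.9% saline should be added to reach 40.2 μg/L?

V₂ = C₁V₁/C₂ = 350 × 7.63 / 40.2 = 66.4 mL.
Diluent to add = V₂ − V₁ = 66.4 − 7.63 = 58.8 mL.

58.8 mL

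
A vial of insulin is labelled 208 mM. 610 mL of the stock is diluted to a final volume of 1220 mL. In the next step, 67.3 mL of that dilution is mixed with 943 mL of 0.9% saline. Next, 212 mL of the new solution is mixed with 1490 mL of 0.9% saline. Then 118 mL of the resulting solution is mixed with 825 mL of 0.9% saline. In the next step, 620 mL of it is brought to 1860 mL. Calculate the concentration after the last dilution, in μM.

36.0 μM

Overall dilution factor = 2 × 15.01 × 8.028 × 7.992 × 3 = 5779.
208 mM / 5779 = 0.0360 mM = 36.0 μM.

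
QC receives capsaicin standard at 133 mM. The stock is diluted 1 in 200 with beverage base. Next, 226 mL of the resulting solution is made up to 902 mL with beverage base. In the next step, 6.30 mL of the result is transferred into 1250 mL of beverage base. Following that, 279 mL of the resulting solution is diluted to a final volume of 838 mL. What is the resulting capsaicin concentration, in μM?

Overall dilution factor = 200 × 3.991 × 199.4 × 3.004 = 4.78 × 10⁵.
133 mM / 4.78 × 10⁵ = 2.78 × 10⁻⁴ mM = 0.278 μM.

0.278 μM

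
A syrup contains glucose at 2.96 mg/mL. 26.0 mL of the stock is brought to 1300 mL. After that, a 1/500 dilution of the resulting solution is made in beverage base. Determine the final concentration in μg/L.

Overall dilution factor = 50 × 500 = 2.50 × 10⁴.
2.96 mg/mL / 2.50 × 10⁴ = 1.18 × 10⁻⁴ mg/mL = 118 μg/L.

118 μg/L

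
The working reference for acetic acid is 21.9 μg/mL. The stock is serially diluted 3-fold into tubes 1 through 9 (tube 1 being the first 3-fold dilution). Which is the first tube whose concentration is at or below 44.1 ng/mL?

Tube n has concentration 21.9 μg/mL / 3ⁿ.
Need 3ⁿ ≥ 21.9 μg/mL / 44.1 ng/mL = 497, so n ≥ 5.65.
First such tube: n = 6.

tube 6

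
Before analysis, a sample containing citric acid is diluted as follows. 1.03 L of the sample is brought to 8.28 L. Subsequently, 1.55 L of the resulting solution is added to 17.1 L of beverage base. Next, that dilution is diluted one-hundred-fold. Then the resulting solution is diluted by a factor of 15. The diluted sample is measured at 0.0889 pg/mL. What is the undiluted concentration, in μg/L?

12.9 μg/L

Overall dilution factor = 8.039 × 12.03 × 100 × 15 = 1.45 × 10⁵.
Original = 0.0889 pg/mL × 1.45 × 10⁵ = 1.29 × 10⁴ pg/mL = 12.9 μg/L.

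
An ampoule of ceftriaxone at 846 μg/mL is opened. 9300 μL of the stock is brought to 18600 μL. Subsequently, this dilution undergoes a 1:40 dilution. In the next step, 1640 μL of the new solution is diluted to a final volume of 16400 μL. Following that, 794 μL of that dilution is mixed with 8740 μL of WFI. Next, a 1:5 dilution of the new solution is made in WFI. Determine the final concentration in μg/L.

Overall dilution factor = 2 × 40 × 10 × 12.01 × 5 = 4.80 × 10⁴.
846 μg/mL / 4.80 × 10⁴ = 0.0176 μg/mL = 17.6 μg/L.

17.6 μg/L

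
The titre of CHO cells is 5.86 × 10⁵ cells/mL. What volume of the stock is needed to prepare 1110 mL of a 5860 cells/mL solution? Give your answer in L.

V₁ = C₂V₂/C₁ = 5860 × 1110 / 5.86 × 10⁵ = 11.1 mL = 0.0111 L.

0.0111 L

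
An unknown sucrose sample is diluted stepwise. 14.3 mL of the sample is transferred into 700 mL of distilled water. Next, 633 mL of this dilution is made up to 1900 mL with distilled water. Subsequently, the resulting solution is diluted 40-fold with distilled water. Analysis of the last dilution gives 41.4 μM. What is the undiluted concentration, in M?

Overall dilution factor = 49.95 × 3.002 × 40 = 5997.
Original = 41.4 μM × 5997 = 2.48 × 10⁵ μM = 0.248 M.

0.248 M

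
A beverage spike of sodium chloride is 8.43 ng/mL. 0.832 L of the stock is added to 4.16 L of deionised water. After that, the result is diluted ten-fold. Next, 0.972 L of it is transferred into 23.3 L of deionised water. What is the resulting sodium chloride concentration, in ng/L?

Overall dilution factor = 6 × 10 × 24.97 = 1498.
8.43 ng/mL / 1498 = 5.63 × 10⁻³ ng/mL = 5.63 ng/L.

5.63 ng/L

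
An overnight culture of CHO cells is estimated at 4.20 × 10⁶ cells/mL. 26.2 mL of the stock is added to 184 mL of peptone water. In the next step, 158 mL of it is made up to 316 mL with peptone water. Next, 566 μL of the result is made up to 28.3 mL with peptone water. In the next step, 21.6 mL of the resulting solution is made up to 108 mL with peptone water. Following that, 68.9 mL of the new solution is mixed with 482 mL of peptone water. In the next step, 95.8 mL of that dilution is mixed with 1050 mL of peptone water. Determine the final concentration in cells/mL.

10.9 cells/mL

Overall dilution factor = 8.023 × 2 × 50 × 5 × 7.996 × 11.96 = 3.84 × 10⁵.
4.20 × 10⁶ cells/mL / 3.84 × 10⁵ = 10.9 cells/mL.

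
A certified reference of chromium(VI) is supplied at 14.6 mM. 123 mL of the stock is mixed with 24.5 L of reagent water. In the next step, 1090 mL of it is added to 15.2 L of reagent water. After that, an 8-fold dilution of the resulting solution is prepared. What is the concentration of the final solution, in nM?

610 nM

Overall dilution factor = 200.2 × 14.94 × 8 = 2.39 × 10⁴.
14.6 mM / 2.39 × 10⁴ = 6.10 × 10⁻⁴ mM = 610 nM.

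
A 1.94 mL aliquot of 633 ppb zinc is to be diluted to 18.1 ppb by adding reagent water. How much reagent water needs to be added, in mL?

V₂ = C₁V₁/C₂ = 633 × 1.94 / 18.1 = 67.8 mL.
Diluent to add = V₂ − V₁ = 67.8 − 1.94 = 65.9 mL.

65.9 mL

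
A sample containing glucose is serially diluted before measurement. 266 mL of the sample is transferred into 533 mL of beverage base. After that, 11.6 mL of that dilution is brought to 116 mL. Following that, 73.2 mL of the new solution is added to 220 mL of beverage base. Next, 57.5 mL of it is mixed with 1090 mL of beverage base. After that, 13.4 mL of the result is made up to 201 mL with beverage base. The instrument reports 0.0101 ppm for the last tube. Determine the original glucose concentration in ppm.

364 ppm

Overall dilution factor = 3.004 × 10 × 4.005 × 19.96 × 15 = 3.60 × 10⁴.
Original = 0.0101 ppm × 3.60 × 10⁴ = 364 ppm.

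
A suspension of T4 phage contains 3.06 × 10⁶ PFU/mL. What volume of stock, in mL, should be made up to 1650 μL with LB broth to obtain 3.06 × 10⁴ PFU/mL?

V₁ = C₂V₂/C₁ = 3.06 × 10⁴ × 1650 / 3.06 × 10⁶ = 16.5 μL = 0.0165 mL.

0.0165 mL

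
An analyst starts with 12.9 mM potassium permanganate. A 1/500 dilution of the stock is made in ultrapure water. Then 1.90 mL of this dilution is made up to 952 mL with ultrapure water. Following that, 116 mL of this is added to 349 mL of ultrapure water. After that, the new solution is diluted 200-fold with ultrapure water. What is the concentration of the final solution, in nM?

Overall dilution factor = 500 × 501.1 × 4.009 × 200 = 2.01 × 10⁸.
12.9 mM / 2.01 × 10⁸ = 6.42 × 10⁻⁸ mM = 0.0642 nM.

0.0642 nM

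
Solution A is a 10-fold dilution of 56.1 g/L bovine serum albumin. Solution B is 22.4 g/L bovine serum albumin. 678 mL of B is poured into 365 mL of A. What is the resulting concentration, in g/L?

C_A = 56.1 g/L / 10 = 5.61 g/L.
C_mix = (C_A·V_A + C_B·V_B)/(V_A + V_B) = (5.61×365 + 22.4×678) / 1043 = 16.5 g/L.

16.5 g/L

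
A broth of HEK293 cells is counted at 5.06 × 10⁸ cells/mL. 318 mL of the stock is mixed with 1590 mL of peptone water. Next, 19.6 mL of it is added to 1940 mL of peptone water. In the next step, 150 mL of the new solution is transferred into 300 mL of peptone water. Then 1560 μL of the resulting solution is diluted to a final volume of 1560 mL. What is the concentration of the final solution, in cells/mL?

Overall dilution factor = 6 × 99.98 × 3 × 1000 = 1.80 × 10⁶.
5.06 × 10⁸ cells/mL / 1.80 × 10⁶ = 281 cells/mL.

281 cells/mL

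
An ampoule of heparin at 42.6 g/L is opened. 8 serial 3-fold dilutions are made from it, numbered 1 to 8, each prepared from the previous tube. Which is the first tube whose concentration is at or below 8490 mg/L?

Tube n has concentration 42.6 g/L / 3ⁿ.
Need 3ⁿ ≥ 42.6 g/L / 8490 mg/L = 5.02, so n ≥ 1.47.
First such tube: n = 2.

tube 2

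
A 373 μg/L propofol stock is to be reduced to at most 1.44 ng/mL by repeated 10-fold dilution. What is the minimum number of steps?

3

Need 10ⁿ ≥ 259, so n ≥ log(259)/log(10) = 2.41.
Minimum whole steps: n = 3.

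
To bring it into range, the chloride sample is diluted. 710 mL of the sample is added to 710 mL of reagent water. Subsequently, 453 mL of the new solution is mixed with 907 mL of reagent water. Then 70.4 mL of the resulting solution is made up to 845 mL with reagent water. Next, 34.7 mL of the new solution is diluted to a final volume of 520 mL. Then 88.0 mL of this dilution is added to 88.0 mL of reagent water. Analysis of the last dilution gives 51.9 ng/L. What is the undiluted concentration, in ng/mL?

Overall dilution factor = 2 × 3.002 × 12.00 × 14.99 × 2 = 2160.
Original = 51.9 ng/L × 2160 = 1.12 × 10⁵ ng/L = 112 ng/mL.

112 ng/mL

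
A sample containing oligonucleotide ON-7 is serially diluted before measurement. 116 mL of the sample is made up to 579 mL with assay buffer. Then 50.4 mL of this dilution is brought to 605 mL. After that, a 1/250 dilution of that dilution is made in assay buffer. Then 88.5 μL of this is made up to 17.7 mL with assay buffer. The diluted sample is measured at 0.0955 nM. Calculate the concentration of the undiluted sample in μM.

Overall dilution factor = 4.991 × 12.00 × 250 × 200 = 3.00 × 10⁶.
Original = 0.0955 nM × 3.00 × 10⁶ = 2.86 × 10⁵ nM = 286 μM.

286 μM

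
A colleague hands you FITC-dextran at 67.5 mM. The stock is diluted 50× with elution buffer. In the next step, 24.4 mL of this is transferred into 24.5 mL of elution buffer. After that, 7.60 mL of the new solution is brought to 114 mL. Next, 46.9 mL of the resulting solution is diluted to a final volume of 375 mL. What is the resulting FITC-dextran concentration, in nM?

5620 nM

Overall dilution factor = 50 × 2.004 × 15 × 7.996 = 1.20 × 10⁴.
67.5 mM / 1.20 × 10⁴ = 5.62 × 10⁻³ mM = 5620 nM.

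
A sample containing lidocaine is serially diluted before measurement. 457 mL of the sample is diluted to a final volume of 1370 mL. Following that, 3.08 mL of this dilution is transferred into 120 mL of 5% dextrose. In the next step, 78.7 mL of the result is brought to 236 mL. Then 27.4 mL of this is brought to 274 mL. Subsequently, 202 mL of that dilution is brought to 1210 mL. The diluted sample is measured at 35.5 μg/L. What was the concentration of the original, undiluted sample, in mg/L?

Overall dilution factor = 2.998 × 39.96 × 2.999 × 10 × 5.990 = 2.15 × 10⁴.
Original = 35.5 μg/L × 2.15 × 10⁴ = 7.64 × 10⁵ μg/L = 764 mg/L.

764 mg/L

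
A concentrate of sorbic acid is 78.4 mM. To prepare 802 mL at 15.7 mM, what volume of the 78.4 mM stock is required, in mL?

161 mL

V₁ = C₂V₂/C₁ = 15.7 × 802 / 78.4 = 161 mL.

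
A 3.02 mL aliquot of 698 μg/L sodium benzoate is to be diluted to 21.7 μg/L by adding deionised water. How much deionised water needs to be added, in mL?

94.1 mL

V₂ = C₁V₁/C₂ = 698 × 3.02 / 21.7 = 97.1 mL.
Diluent to add = V₂ − V₁ = 97.1 − 3.02 = 94.1 mL.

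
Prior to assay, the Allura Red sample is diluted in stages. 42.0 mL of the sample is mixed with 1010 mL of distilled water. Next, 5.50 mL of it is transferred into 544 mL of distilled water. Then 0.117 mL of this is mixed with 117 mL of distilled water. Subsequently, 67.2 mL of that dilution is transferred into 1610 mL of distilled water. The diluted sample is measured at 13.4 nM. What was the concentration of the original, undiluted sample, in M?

0.838 M

Overall dilution factor = 25.05 × 99.91 × 1001 × 24.96 = 6.25 × 10⁷.
Original = 13.4 nM × 6.25 × 10⁷ = 8.38 × 10⁸ nM = 0.838 M.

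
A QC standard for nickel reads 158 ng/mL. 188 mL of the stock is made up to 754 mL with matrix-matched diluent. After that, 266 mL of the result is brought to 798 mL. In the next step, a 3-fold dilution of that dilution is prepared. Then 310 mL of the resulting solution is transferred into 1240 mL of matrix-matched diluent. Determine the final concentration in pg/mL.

875 pg/mL

Overall dilution factor = 4.011 × 3 × 3 × 5 = 180.
158 ng/mL / 180 = 0.875 ng/mL = 875 pg/mL.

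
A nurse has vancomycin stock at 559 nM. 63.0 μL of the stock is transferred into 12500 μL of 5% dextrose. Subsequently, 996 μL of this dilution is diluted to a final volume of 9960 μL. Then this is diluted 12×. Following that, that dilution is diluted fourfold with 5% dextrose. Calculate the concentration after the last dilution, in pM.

Overall dilution factor = 199.4 × 10 × 12 × 4 = 9.57 × 10⁴.
559 nM / 9.57 × 10⁴ = 5.84 × 10⁻³ nM = 5.84 pM.

5.84 pM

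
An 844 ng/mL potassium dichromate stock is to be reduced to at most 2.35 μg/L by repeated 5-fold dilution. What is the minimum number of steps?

Need 5ⁿ ≥ 359, so n ≥ log(359)/log(5) = 3.66.
Minimum whole steps: n = 4.

4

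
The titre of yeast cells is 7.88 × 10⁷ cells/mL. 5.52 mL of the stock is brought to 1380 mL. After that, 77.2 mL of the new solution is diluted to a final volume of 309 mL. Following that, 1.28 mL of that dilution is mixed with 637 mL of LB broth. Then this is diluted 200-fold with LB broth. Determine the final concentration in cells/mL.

Overall dilution factor = 250 × 4.003 × 498.7 × 200 = 9.98 × 10⁷.
7.88 × 10⁷ cells/mL / 9.98 × 10⁷ = 0.790 cells/mL.

0.790 cells/mL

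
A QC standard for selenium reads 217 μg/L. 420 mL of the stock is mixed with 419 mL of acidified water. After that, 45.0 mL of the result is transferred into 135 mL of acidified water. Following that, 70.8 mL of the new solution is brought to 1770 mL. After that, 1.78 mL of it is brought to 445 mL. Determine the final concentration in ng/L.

Overall dilution factor = 1.998 × 4 × 25 × 250 = 4.99 × 10⁴.
217 μg/L / 4.99 × 10⁴ = 4.35 × 10⁻³ μg/L = 4.35 ng/L.

4.35 ng/L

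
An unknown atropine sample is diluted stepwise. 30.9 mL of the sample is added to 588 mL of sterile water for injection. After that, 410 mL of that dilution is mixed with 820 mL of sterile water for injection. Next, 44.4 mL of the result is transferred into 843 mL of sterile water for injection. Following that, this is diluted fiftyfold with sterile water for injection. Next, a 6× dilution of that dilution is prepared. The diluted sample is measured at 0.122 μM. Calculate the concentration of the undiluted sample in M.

0.0440 M

Overall dilution factor = 20.03 × 3 × 19.99 × 50 × 6 = 3.60 × 10⁵.
Original = 0.122 μM × 3.60 × 10⁵ = 4.40 × 10⁴ μM = 0.0440 M.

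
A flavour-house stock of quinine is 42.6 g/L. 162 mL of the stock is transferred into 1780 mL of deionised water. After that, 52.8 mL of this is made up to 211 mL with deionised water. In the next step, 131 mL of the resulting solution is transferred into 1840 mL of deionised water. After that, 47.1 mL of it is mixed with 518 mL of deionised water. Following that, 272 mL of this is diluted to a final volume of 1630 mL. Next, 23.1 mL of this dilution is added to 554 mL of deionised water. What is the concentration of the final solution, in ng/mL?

Overall dilution factor = 11.99 × 3.996 × 15.05 × 12.00 × 5.993 × 24.98 = 1.29 × 10⁶.
42.6 g/L / 1.29 × 10⁶ = 3.29 × 10⁻⁵ g/L = 32.9 ng/mL.

32.9 ng/mL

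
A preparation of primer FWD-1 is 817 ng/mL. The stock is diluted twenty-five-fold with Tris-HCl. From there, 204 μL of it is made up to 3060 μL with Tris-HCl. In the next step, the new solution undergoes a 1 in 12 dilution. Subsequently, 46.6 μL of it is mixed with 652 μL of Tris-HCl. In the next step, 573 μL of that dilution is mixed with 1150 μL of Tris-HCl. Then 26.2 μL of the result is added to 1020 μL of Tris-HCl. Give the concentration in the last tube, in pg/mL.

0.101 pg/mL

Overall dilution factor = 25 × 15 × 12 × 14.99 × 3.007 × 39.93 = 8.10 × 10⁶.
817 ng/mL / 8.10 × 10⁶ = 1.01 × 10⁻⁴ ng/mL = 0.101 pg/mL.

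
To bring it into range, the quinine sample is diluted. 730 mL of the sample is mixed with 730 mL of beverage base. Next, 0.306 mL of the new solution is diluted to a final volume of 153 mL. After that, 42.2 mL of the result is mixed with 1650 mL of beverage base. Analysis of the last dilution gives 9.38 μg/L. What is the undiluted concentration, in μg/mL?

376 μg/mL

Overall dilution factor = 2 × 500 × 40.10 = 4.01 × 10⁴.
Original = 9.38 μg/L × 4.01 × 10⁴ = 3.76 × 10⁵ μg/L = 376 μg/mL.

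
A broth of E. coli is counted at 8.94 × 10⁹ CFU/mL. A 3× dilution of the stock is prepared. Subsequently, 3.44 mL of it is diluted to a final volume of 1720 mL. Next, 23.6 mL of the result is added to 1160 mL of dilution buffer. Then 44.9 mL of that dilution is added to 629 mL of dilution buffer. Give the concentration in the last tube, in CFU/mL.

7920 CFU/mL

Overall dilution factor = 3 × 500 × 50.15 × 15.01 = 1.13 × 10⁶.
8.94 × 10⁹ CFU/mL / 1.13 × 10⁶ = 7920 CFU/mL.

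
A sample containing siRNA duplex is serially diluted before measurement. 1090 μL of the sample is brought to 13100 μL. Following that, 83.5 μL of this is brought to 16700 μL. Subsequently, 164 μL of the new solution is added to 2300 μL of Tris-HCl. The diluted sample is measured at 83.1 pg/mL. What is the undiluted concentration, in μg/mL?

3.00 μg/mL

Overall dilution factor = 12.02 × 200 × 15.02 = 3.61 × 10⁴.
Original = 83.1 pg/mL × 3.61 × 10⁴ = 3.00 × 10⁶ pg/mL = 3.00 μg/mL.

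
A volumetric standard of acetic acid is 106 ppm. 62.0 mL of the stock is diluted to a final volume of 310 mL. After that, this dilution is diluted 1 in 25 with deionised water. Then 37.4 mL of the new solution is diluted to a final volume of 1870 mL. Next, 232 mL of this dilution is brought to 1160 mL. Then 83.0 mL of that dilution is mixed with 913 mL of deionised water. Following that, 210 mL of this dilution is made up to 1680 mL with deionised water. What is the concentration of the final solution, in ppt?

35.3 ppt

Overall dilution factor = 5 × 25 × 50 × 5 × 12 × 8 = 3.00 × 10⁶.
106 ppm / 3.00 × 10⁶ = 3.53 × 10⁻⁵ ppm = 35.3 ppt.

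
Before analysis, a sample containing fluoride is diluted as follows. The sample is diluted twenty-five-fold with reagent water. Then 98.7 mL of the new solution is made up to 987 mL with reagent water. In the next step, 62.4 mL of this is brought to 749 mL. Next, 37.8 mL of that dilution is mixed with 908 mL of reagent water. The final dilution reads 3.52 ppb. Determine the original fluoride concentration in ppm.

Overall dilution factor = 25 × 10 × 12.00 × 25.02 = 7.51 × 10⁴.
Original = 3.52 ppb × 7.51 × 10⁴ = 2.64 × 10⁵ ppb = 264 ppm.

264 ppm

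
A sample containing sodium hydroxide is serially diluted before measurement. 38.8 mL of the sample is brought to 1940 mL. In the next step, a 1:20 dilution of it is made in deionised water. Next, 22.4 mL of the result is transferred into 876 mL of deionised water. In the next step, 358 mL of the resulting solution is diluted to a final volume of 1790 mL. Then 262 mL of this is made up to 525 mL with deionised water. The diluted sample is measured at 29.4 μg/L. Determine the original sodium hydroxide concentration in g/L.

11.8 g/L

Overall dilution factor = 50 × 20 × 40.11 × 5 × 2.004 = 4.02 × 10⁵.
Original = 29.4 μg/L × 4.02 × 10⁵ = 1.18 × 10⁷ μg/L = 11.8 g/L.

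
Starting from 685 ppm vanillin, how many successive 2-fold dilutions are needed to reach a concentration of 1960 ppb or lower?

9

Need 2ⁿ ≥ 349, so n ≥ log(349)/log(2) = 8.45.
Minimum whole steps: n = 9.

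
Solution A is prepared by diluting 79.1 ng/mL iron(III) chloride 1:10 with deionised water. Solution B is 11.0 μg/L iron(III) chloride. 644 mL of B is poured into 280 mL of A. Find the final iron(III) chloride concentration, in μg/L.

C_A = 79.1 ng/mL / 10 = 7.91 ng/mL.
C_B = 11.0 μg/L = 11.0 ng/mL.
C_mix = (C_A·V_A + C_B·V_B)/(V_A + V_B) = (7.91×280 + 11.0×644) / 924.0 = 10.1 ng/mL = 10.1 μg/L.

10.1 μg/L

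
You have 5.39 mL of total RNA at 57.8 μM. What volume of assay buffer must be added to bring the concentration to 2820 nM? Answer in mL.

105 mL

2820 nM = 2.82 μM.
V₂ = C₁V₁/C₂ = 57.8 × 5.39 / 2.82 = 110 mL.
Diluent to add = V₂ − V₁ = 110 − 5.39 = 105 mL.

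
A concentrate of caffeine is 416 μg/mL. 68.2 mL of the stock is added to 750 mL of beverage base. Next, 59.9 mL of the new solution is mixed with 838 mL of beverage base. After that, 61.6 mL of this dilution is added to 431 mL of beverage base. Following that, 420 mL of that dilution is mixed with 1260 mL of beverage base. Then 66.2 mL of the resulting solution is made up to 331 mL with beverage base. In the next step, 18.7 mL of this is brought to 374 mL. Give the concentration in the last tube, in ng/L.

Overall dilution factor = 12.00 × 14.99 × 7.997 × 4 × 5 × 20 = 5.75 × 10⁵.
416 μg/mL / 5.75 × 10⁵ = 7.23 × 10⁻⁴ μg/mL = 723 ng/L.

723 ng/L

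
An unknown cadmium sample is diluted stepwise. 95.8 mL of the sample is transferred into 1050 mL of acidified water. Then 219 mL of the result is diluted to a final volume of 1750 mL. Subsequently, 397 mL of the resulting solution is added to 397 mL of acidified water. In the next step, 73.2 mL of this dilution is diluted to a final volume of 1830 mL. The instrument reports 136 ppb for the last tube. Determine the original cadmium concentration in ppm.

650 ppm

Overall dilution factor = 11.96 × 7.991 × 2 × 25 = 4779.
Original = 136 ppb × 4779 = 6.50 × 10⁵ ppb = 650 ppm.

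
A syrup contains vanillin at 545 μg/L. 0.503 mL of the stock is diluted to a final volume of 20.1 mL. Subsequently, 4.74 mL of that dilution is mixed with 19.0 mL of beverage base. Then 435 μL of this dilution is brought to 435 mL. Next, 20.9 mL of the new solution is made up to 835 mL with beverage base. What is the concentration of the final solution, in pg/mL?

0.0682 pg/mL

Overall dilution factor = 39.96 × 5.008 × 1000 × 39.95 = 8.00 × 10⁶.
545 μg/L / 8.00 × 10⁶ = 6.82 × 10⁻⁵ μg/L = 0.0682 pg/mL.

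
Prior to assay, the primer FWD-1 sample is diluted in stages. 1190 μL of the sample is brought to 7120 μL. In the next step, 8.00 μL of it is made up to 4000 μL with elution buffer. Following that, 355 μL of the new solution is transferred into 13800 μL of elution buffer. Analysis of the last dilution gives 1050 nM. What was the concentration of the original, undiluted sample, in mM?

Overall dilution factor = 5.983 × 500 × 39.87 = 1.19 × 10⁵.
Original = 1050 nM × 1.19 × 10⁵ = 1.25 × 10⁸ nM = 125 mM.

125 mM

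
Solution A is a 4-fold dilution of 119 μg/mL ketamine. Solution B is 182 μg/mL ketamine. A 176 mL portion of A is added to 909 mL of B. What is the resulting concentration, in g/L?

C_A = 119 μg/mL / 4 = 29.8 μg/mL.
C_mix = (C_A·V_A + C_B·V_B)/(V_A + V_B) = (29.8×176 + 182×909) / 1085 = 157 μg/mL = 0.157 g/L.

0.157 g/L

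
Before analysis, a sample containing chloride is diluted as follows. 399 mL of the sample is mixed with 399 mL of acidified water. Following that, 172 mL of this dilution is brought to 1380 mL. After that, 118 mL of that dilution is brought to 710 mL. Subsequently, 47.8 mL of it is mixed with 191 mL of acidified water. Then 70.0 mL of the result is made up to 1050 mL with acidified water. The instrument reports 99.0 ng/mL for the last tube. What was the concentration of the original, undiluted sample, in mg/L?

Overall dilution factor = 2 × 8.023 × 6.017 × 4.996 × 15 = 7235.
Original = 99.0 ng/mL × 7235 = 7.16 × 10⁵ ng/mL = 716 mg/L.

716 mg/L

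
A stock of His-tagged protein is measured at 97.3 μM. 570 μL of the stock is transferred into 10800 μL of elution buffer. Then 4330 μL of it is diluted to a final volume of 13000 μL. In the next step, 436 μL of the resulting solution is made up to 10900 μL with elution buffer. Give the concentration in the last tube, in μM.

Overall dilution factor = 19.95 × 3.002 × 25 = 1497.
97.3 μM / 1497 = 0.0650 μM.

0.0650 μM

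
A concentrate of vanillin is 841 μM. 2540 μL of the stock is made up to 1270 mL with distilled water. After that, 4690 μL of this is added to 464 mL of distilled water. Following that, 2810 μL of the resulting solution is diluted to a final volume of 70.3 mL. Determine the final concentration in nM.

Overall dilution factor = 500 × 99.93 × 25.02 = 1.25 × 10⁶.
841 μM / 1.25 × 10⁶ = 6.73 × 10⁻⁴ μM = 0.673 nM.

0.673 nM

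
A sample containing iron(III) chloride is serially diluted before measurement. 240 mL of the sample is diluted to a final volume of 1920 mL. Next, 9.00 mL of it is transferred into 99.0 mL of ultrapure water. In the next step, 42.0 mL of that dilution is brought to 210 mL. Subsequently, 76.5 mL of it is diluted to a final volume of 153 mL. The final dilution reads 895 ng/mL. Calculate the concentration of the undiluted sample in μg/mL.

Overall dilution factor = 8 × 12 × 5 × 2 = 960.
Original = 895 ng/mL × 960 = 8.59 × 10⁵ ng/mL = 859 μg/mL.

859 μg/mL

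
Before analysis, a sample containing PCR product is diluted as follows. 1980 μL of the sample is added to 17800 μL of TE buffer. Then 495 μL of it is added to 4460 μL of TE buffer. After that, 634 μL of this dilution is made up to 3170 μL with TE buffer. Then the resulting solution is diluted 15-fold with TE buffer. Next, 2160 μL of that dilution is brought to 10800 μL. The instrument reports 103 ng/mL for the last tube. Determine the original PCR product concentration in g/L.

Overall dilution factor = 9.990 × 10.01 × 5 × 15 × 5 = 3.75 × 10⁴.
Original = 103 ng/mL × 3.75 × 10⁴ = 3.86 × 10⁶ ng/mL = 3.86 g/L.

3.86 g/L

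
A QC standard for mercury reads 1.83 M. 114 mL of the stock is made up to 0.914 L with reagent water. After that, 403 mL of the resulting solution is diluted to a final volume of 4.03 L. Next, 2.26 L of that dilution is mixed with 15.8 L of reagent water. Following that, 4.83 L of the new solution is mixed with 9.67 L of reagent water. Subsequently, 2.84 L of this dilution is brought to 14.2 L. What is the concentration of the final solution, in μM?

Overall dilution factor = 8.018 × 10 × 7.991 × 3.002 × 5 = 9617.
1.83 M / 9617 = 1.90 × 10⁻⁴ M = 190 μM.

190 μM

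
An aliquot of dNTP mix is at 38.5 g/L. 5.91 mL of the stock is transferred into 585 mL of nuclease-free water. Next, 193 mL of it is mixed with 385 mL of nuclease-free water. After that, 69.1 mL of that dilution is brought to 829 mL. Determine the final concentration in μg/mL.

Overall dilution factor = 99.98 × 2.995 × 12.00 = 3592.
38.5 g/L / 3592 = 0.0107 g/L = 10.7 μg/mL.

10.7 μg/mL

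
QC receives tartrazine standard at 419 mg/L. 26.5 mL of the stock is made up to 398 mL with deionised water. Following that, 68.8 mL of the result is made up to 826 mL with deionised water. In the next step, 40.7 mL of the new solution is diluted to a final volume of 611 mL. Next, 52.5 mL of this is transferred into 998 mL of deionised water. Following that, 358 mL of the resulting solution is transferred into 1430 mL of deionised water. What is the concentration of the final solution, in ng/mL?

1.55 ng/mL

Overall dilution factor = 15.02 × 12.01 × 15.01 × 20.01 × 4.994 = 2.71 × 10⁵.
419 mg/L / 2.71 × 10⁵ = 1.55 × 10⁻³ mg/L = 1.55 ng/mL.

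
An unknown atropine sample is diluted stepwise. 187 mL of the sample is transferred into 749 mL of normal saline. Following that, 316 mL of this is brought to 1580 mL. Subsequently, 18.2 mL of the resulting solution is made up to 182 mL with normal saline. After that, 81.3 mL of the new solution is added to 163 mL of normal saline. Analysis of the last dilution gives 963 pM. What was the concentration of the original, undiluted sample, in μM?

Overall dilution factor = 5.005 × 5 × 10 × 3.005 = 752.
Original = 963 pM × 752 = 7.24 × 10⁵ pM = 0.724 μM.

0.724 μM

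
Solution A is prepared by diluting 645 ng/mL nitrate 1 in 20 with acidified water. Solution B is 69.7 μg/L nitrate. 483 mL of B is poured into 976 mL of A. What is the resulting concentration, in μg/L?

44.6 μg/L

C_A = 645 ng/mL / 20 = 32.2 ng/mL.
C_B = 69.7 μg/L = 69.7 ng/mL.
C_mix = (C_A·V_A + C_B·V_B)/(V_A + V_B) = (32.2×976 + 69.7×483) / 1459 = 44.6 ng/mL = 44.6 μg/L.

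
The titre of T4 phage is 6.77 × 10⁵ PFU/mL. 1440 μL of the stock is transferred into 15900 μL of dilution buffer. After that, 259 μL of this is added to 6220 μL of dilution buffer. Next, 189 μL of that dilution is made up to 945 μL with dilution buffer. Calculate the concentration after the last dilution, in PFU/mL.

Overall dilution factor = 12.04 × 25.02 × 5 = 1506.
6.77 × 10⁵ PFU/mL / 1506 = 449 PFU/mL.

449 PFU/mL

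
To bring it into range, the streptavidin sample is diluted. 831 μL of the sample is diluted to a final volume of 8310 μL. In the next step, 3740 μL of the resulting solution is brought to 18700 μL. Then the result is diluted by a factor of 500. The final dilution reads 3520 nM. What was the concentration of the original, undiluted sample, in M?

Overall dilution factor = 10 × 5 × 500 = 2.50 × 10⁴.
Original = 3520 nM × 2.50 × 10⁴ = 8.80 × 10⁷ nM = 0.0880 M.

0.0880 M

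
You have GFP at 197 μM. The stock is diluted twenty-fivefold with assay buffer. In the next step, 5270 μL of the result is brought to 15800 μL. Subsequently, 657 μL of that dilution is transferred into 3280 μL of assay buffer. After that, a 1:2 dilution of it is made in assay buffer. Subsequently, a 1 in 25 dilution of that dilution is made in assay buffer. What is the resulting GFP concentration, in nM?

8.77 nM

Overall dilution factor = 25 × 2.998 × 5.992 × 2 × 25 = 2.25 × 10⁴.
197 μM / 2.25 × 10⁴ = 8.77 × 10⁻³ μM = 8.77 nM.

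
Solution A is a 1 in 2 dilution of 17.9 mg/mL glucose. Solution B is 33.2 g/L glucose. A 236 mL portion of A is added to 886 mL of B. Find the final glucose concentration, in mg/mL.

28.1 mg/mL

C_A = 17.9 mg/mL / 2 = 8.95 mg/mL.
C_B = 33.2 g/L = 33.2 mg/mL.
C_mix = (C_A·V_A + C_B·V_B)/(V_A + V_B) = (8.95×236 + 33.2×886) / 1122 = 28.1 mg/mL.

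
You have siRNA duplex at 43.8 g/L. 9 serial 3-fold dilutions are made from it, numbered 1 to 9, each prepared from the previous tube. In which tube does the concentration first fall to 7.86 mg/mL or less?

tube 2

Tube n has concentration 43.8 g/L / 3ⁿ.
Need 3ⁿ ≥ 43.8 g/L / 7.86 mg/mL = 5.57, so n ≥ 1.56.
First such tube: n = 2.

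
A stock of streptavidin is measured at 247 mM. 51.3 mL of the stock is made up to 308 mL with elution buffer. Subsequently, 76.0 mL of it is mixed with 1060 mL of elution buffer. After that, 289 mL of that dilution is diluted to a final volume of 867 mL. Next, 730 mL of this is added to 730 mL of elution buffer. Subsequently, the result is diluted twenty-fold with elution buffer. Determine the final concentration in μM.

Overall dilution factor = 6.004 × 14.95 × 3 × 2 × 20 = 1.08 × 10⁴.
247 mM / 1.08 × 10⁴ = 0.0229 mM = 22.9 μM.

22.9 μM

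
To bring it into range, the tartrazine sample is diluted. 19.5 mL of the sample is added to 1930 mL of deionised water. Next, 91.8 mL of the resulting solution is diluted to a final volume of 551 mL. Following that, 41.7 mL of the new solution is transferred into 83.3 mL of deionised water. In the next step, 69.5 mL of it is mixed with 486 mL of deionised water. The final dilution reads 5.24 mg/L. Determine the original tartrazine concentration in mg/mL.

75.3 mg/mL

Overall dilution factor = 99.97 × 6.002 × 2.998 × 7.993 = 1.44 × 10⁴.
Original = 5.24 mg/L × 1.44 × 10⁴ = 7.53 × 10⁴ mg/L = 75.3 mg/mL.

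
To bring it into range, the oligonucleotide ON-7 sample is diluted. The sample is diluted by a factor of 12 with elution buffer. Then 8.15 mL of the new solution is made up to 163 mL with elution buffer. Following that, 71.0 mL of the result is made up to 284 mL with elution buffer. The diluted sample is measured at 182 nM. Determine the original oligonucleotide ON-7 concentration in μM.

175 μM

Overall dilution factor = 12 × 20 × 4 = 960.
Original = 182 nM × 960 = 1.75 × 10⁵ nM = 175 μM.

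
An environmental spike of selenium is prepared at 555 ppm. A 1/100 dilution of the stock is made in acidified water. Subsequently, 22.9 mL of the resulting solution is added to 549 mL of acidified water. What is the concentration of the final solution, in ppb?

222 ppb

Overall dilution factor = 100 × 24.97 = 2497.
555 ppm / 2497 = 0.222 ppm = 222 ppb.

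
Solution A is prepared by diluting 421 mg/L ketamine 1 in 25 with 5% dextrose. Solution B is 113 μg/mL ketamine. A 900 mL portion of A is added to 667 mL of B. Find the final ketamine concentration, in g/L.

0.0578 g/L

C_A = 421 mg/L / 25 = 16.8 mg/L.
C_B = 113 μg/mL = 113 mg/L.
C_mix = (C_A·V_A + C_B·V_B)/(V_A + V_B) = (16.8×900 + 113×667) / 1567 = 57.8 mg/L = 0.0578 g/L.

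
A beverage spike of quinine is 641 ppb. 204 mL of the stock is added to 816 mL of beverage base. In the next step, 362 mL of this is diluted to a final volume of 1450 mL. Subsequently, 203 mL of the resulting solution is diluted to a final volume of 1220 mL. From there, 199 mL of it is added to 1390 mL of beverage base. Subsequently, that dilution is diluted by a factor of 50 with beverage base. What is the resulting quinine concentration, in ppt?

Overall dilution factor = 5 × 4.006 × 6.010 × 7.985 × 50 = 4.81 × 10⁴.
641 ppb / 4.81 × 10⁴ = 0.0133 ppb = 13.3 ppt.

13.3 ppt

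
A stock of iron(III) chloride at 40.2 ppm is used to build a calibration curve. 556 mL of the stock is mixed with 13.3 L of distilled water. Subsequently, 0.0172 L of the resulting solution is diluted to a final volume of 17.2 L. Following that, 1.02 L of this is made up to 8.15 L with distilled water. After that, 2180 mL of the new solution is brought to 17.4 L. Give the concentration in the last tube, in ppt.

25.3 ppt

Overall dilution factor = 24.92 × 1000 × 7.990 × 7.982 = 1.59 × 10⁶.
40.2 ppm / 1.59 × 10⁶ = 2.53 × 10⁻⁵ ppm = 25.3 ppt.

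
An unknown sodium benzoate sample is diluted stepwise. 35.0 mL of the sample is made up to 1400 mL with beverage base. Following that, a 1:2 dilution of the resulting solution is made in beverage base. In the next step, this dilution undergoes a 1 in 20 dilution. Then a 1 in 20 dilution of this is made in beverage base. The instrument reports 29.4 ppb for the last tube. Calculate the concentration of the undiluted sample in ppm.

941 ppm

Overall dilution factor = 40 × 2 × 20 × 20 = 3.20 × 10⁴.
Original = 29.4 ppb × 3.20 × 10⁴ = 9.41 × 10⁵ ppb = 941 ppm.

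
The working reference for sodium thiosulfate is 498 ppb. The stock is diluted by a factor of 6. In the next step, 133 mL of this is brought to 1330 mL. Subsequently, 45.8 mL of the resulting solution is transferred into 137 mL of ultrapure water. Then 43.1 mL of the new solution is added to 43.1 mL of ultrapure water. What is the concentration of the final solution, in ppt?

Overall dilution factor = 6 × 10 × 3.991 × 2 = 479.
498 ppb / 479 = 1.04 ppb = 1040 ppt.

1040 ppt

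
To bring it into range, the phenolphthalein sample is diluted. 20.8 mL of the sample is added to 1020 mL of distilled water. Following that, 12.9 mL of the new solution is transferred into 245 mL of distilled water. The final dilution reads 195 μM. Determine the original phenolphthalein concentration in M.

Overall dilution factor = 50.04 × 19.99 = 1000.
Original = 195 μM × 1000 = 1.95 × 10⁵ μM = 0.195 M.

0.195 M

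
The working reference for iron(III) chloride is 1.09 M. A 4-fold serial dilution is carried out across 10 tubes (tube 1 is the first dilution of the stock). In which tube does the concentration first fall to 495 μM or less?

Tube n has concentration 1.09 M / 4ⁿ.
Need 4ⁿ ≥ 1.09 M / 495 μM = 2202, so n ≥ 5.55.
First such tube: n = 6.

tube 6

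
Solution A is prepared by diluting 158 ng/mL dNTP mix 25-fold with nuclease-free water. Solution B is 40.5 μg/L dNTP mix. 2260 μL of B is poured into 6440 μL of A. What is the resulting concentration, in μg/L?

C_A = 158 ng/mL / 25 = 6.32 ng/mL.
C_B = 40.5 μg/L = 40.5 ng/mL.
C_mix = (C_A·V_A + C_B·V_B)/(V_A + V_B) = (6.32×6440 + 40.5×2260) / 8700 = 15.2 ng/mL = 15.2 μg/L.

15.2 μg/L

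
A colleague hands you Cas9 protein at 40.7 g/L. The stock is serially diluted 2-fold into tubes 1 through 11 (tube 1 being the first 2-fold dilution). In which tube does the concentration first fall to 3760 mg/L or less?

tube 4

Tube n has concentration 40.7 g/L / 2ⁿ.
Need 2ⁿ ≥ 40.7 g/L / 3760 mg/L = 10.8, so n ≥ 3.44.
First such tube: n = 4.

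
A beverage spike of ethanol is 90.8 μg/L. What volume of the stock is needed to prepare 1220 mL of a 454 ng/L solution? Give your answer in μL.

454 ng/L = 0.454 μg/L.
V₁ = C₂V₂/C₁ = 0.454 × 1220 / 90.8 = 6.10 mL = 6100 μL.

6100 μL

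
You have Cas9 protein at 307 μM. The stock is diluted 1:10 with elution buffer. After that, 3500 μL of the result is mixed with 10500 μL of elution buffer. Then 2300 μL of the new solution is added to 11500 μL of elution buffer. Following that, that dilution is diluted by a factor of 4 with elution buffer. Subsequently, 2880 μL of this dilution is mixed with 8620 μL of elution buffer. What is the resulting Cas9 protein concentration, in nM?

80.1 nM

Overall dilution factor = 10 × 4 × 6 × 4 × 3.993 = 3833.
307 μM / 3833 = 0.0801 μM = 80.1 nM.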